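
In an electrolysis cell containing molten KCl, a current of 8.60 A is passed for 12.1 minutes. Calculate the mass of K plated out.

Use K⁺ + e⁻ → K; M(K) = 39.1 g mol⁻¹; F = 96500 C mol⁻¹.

Q = I·t = 8.600 A × 726.00 s = 6244 C.
n(e⁻) = Q/F = 6244 / 96500 = 0.06470 mol.
K⁺ + e⁻ → K, so n(K) = n(e⁻)/1 = 0.06470 mol.
m = n·M = 0.06470 × 39.1 = 2.53 g.

2.53 g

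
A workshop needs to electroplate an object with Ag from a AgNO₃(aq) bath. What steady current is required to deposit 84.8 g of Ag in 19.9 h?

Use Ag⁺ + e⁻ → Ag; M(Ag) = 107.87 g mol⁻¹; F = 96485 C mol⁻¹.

1.06 A

n(Ag) = 84.8 / 107.87 = 0.7861 mol.
n(e⁻) = 1 × 0.7861 = 0.7861 mol.
Q = n(e⁻)·F = 0.7861 × 96485 = 75850 C.
I = Q/t = 75850 / 71640 s = 1.06 A.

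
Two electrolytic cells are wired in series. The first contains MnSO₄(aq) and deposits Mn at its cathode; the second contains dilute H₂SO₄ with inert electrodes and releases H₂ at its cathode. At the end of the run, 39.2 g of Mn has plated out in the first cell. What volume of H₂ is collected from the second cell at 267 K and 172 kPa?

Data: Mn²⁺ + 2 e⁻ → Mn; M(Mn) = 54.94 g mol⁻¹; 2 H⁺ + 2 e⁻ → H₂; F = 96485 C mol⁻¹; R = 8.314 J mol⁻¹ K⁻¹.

9.21 L

n(Mn) = 39.2 / 54.94 = 0.7135 mol, so n(e⁻) = 2 × 0.7135 = 1.427 mol.
The cells are in series, so the same 1.427 mol of electrons passes through the second cell.
2 H⁺ + 2 e⁻ → H₂ — 2 mol e⁻ per mol H₂, so n(H₂) = 1.427/2 = 0.7135 mol.
V = nRT/P = (0.7135 × 8.314 × 267) / (172 × 10³) = 0.00921 m³ = 9.21 L.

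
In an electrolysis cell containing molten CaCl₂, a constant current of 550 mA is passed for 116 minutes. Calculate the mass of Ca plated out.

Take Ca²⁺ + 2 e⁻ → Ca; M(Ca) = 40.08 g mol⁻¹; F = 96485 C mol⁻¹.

0.795 g

Q = I·t = 0.5500 A × 6960.0 s = 3828 C.
n(e⁻) = Q/F = 3828 / 96485 = 0.03967 mol.
Ca²⁺ + 2 e⁻ → Ca, so n(Ca) = n(e⁻)/2 = 0.01984 mol.
m = n·M = 0.01984 × 40.08 = 0.795 g.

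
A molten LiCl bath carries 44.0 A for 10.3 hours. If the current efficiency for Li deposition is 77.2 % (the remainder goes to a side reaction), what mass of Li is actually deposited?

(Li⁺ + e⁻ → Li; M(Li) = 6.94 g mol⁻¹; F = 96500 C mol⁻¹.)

Q = I·t = 44.00 × 37080 = 1632000 C.
n(e⁻) = 1632000/96500 = 16.91 mol; theoretically n(Li) = 16.91/1 = 16.91 mol, m_theo = 117.3 g.
At 77.2 % efficiency, m_actual = 0.772 × 117.3 = 90.6 g.

90.6 g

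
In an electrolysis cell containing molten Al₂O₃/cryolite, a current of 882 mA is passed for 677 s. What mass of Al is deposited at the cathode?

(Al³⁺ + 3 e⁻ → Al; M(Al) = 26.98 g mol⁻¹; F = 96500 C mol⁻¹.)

0.0556 g

Q = I·t = 0.8820 A × 677.00 s = 597.1 C.
n(e⁻) = Q/F = 597.1 / 96500 = 0.006188 mol.
Al³⁺ + 3 e⁻ → Al, so n(Al) = n(e⁻)/3 = 0.002063 mol.
m = n·M = 0.002063 × 26.98 = 0.0556 g.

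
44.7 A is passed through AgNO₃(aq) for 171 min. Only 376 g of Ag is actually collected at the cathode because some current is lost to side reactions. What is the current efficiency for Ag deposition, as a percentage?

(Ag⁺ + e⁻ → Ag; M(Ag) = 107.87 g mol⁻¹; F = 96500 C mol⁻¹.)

73.3 %

Q = I·t = 44.70 × 10260 = 458600 C; n(e⁻) = 458600/96500 = 4.753 mol.
Theoretical n(Ag) = n(e⁻)/1 = 4.753 mol, i.e. m_theo = 4.753 × 107.87 = 512.7 g.
Efficiency = m_actual / m_theo = 376 / 512.7 = 73.3 %.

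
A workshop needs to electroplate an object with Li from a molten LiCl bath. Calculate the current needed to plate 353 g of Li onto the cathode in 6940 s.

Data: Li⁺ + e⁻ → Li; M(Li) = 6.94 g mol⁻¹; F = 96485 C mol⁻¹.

n(Li) = 353 / 6.94 = 50.86 mol.
n(e⁻) = 1 × 50.86 = 50.86 mol.
Q = n(e⁻)·F = 50.86 × 96485 = 4908000 C.
I = Q/t = 4908000 / 6940.0 s = 707 A.

707 A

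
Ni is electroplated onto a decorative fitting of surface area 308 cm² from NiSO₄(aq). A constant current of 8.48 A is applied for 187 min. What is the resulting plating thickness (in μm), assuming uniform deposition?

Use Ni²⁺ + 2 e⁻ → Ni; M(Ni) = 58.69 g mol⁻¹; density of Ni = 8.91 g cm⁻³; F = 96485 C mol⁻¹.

Q = I·t = 8.480 × 11220 = 95150 C; n(e⁻) = 0.9861 mol.
n(Ni) = n(e⁻)/2 = 0.4931 mol, so m = 0.4931 × 58.69 = 28.94 g.
Volume = m/ρ = 28.94 / 8.91 = 3.248 cm³.
Thickness = V/A = 3.248 / 308 = 0.0105 cm = 105 μm.

105 μm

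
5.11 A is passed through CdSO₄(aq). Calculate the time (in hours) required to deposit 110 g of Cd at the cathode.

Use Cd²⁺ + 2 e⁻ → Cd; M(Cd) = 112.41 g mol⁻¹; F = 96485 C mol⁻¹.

n(Cd) = m/M = 110 / 112.41 = 0.9786 mol.
Each Cd atom requires 2 electrons, so n(e⁻) = 2 × 0.9786 = 1.957 mol.
Q = n(e⁻)·F = 1.957 × 96485 = 188800 C.
t = Q/I = 188800 / 5.110 A = 36950 s = 10.3 h.

10.3 h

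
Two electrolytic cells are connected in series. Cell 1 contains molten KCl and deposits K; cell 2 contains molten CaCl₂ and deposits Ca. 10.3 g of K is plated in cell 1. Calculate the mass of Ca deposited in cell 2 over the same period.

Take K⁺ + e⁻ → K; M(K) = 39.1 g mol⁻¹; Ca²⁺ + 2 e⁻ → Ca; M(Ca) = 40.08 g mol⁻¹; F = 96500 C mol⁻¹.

5.28 g

n(K) = 10.3 / 39.1 = 0.2634 mol.
Since K⁺ + e⁻ → K, n(e⁻) passed = 1 × 0.2634 = 0.2634 mol.
Cells in series carry the same charge, so the same 0.2634 mol of electrons passes through cell 2.
Ca²⁺ + 2 e⁻ → Ca, so n(Ca) = 0.2634 / 2 = 0.1317 mol.
m(Ca) = 0.1317 × 40.08 = 5.28 g.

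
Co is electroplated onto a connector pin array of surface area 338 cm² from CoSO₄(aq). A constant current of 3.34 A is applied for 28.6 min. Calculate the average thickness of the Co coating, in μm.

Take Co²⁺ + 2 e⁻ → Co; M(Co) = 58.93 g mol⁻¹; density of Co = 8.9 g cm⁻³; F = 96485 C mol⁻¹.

5.82 μm

Q = I·t = 3.340 × 1716.0 = 5731 C; n(e⁻) = 0.05940 mol.
n(Co) = n(e⁻)/2 = 0.02970 mol, so m = 0.02970 × 58.93 = 1.750 g.
Volume = m/ρ = 1.750 / 8.9 = 0.1967 cm³.
Thickness = V/A = 0.1967 / 338 = 5.82 × 10⁻⁴ cm = 5.82 μm.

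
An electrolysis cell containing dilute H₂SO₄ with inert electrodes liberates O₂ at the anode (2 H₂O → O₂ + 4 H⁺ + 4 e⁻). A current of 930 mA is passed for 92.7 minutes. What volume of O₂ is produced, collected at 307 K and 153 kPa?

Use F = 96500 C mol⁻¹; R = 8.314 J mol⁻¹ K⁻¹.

0.224 L

Q = I·t = 0.9300 A × 5562.0 s = 5173 C.
n(e⁻) = Q/F = 5173 / 96500 = 0.05360 mol.
4 electrons are transferred per O₂ molecule, so n(O₂) = 0.05360 / 4 = 0.01340 mol.
V = nRT/P = (0.01340 × 8.314 × 307) / (153 × 10³ Pa) = 2.24 × 10⁻⁴ m³ = 0.224 L.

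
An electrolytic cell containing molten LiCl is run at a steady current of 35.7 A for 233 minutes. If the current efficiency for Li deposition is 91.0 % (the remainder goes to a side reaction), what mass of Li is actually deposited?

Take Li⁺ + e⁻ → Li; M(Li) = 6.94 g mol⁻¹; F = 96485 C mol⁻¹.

Q = I·t = 35.70 × 13980 = 499100 C.
n(e⁻) = 499100/96485 = 5.173 mol; theoretically n(Li) = 5.173/1 = 5.173 mol, m_theo = 35.90 g.
At 91.0 % efficiency, m_actual = 0.910 × 35.90 = 32.7 g.

32.7 g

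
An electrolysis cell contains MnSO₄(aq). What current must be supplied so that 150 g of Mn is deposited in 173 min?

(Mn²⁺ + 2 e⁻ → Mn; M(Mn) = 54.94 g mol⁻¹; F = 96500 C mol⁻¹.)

50.8 A

n(Mn) = 150 / 54.94 = 2.730 mol.
n(e⁻) = 2 × 2.730 = 5.461 mol.
Q = n(e⁻)·F = 5.461 × 96500 = 526900 C.
I = Q/t = 526900 / 10380 s = 50.8 A.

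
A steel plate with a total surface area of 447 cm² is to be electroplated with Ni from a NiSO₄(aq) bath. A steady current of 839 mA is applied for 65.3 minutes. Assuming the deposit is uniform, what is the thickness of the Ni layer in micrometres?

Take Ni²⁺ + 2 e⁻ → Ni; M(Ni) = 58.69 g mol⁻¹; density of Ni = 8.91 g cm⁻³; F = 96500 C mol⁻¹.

Q = I·t = 0.8390 × 3918.0 = 3287 C; n(e⁻) = 0.03406 mol.
n(Ni) = n(e⁻)/2 = 0.01703 mol, so m = 0.01703 × 58.69 = 0.9996 g.
Volume = m/ρ = 0.9996 / 8.91 = 0.1122 cm³.
Thickness = V/A = 0.1122 / 447 = 2.51 × 10⁻⁴ cm = 2.51 μm.

2.51 μm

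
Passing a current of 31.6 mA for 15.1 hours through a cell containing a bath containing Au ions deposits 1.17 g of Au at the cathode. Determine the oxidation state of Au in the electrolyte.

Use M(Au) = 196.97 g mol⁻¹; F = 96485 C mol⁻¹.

+3

Q = I·t = 0.03160 A × 54360 s = 1718 C, so n(e⁻) = 1718/96485 = 0.01780 mol.
n(Au) deposited = 1.17 / 196.97 = 0.005940 mol.
Electrons per atom = n(e⁻)/n(Au) = 0.01780 / 0.005940 = 3.00 ≈ 3, so the ion is Au³⁺.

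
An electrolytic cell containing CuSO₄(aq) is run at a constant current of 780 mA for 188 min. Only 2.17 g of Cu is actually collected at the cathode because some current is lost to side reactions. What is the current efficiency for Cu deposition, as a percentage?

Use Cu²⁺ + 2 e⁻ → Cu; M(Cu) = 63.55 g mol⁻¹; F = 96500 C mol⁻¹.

Q = I·t = 0.7800 × 11280 = 8798 C; n(e⁻) = 8798/96500 = 0.09118 mol.
Theoretical n(Cu) = n(e⁻)/2 = 0.04559 mol, i.e. m_theo = 0.04559 × 63.55 = 2.897 g.
Efficiency = m_actual / m_theo = 2.17 / 2.897 = 74.9 %.

74.9 %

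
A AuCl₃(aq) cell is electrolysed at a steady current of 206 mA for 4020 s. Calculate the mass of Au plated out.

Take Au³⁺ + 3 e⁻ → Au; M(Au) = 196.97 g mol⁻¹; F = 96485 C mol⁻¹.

Q = I·t = 0.2060 A × 4020.0 s = 828.1 C.
n(e⁻) = Q/F = 828.1 / 96485 = 0.008583 mol.
Au³⁺ + 3 e⁻ → Au, so n(Au) = n(e⁻)/3 = 0.002861 mol.
m = n·M = 0.002861 × 196.97 = 0.564 g.

0.564 g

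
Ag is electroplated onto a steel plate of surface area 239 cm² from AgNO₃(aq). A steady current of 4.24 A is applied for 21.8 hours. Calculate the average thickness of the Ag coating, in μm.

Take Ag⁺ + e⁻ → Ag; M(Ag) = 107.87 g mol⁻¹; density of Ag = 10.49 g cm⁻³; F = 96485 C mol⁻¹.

Q = I·t = 4.240 × 78480 = 332800 C; n(e⁻) = 3.449 mol.
n(Ag) = n(e⁻)/1 = 3.449 mol, so m = 3.449 × 107.87 = 372.0 g.
Volume = m/ρ = 372.0 / 10.49 = 35.46 cm³.
Thickness = V/A = 35.46 / 239 = 0.148 cm = 1480 μm.

1480 μm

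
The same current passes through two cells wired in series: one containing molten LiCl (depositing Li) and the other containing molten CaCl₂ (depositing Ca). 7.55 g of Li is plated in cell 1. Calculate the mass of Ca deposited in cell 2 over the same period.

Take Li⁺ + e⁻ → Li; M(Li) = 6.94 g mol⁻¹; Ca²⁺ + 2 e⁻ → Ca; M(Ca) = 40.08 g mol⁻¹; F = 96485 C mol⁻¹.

n(Li) = 7.55 / 6.94 = 1.088 mol.
Since Li⁺ + e⁻ → Li, n(e⁻) passed = 1 × 1.088 = 1.088 mol.
Cells in series carry the same charge, so the same 1.088 mol of electrons passes through cell 2.
Ca²⁺ + 2 e⁻ → Ca, so n(Ca) = 1.088 / 2 = 0.5439 mol.
m(Ca) = 0.5439 × 40.08 = 21.8 g.

21.8 g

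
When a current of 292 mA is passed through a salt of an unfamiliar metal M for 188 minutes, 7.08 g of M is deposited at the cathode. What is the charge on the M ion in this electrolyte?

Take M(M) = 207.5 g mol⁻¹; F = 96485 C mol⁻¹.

+1

Q = I·t = 0.2920 A × 11280 s = 3294 C, so n(e⁻) = 3294/96485 = 0.03414 mol.
n(M) deposited = 7.08 / 207.5 = 0.03412 mol.
Electrons per atom = n(e⁻)/n(M) = 0.03414 / 0.03412 = 1.00 ≈ 1, so the ion is M⁺.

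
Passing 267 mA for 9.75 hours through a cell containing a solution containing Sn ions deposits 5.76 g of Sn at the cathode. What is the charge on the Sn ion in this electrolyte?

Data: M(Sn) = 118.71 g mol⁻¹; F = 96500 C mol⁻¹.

+2

Q = I·t = 0.2670 A × 35100 s = 9372 C, so n(e⁻) = 9372/96500 = 0.09712 mol.
n(Sn) deposited = 5.76 / 118.71 = 0.04852 mol.
Electrons per atom = n(e⁻)/n(Sn) = 0.09712 / 0.04852 = 2.00 ≈ 2, so the ion is Sn²⁺.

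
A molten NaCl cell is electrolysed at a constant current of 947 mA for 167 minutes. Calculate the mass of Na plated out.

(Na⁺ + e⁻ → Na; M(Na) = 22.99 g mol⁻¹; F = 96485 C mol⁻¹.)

2.26 g

Q = I·t = 0.9470 A × 10020 s = 9489 C.
n(e⁻) = Q/F = 9489 / 96485 = 0.09835 mol.
Na⁺ + e⁻ → Na, so n(Na) = n(e⁻)/1 = 0.09835 mol.
m = n·M = 0.09835 × 22.99 = 2.26 g.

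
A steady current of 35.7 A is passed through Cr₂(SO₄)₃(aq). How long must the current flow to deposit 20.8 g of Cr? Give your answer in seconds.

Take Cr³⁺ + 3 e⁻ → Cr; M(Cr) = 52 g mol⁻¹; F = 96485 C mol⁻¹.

n(Cr) = m/M = 20.8 / 52 = 0.4000 mol.
Each Cr atom requires 3 electrons, so n(e⁻) = 3 × 0.4000 = 1.200 mol.
Q = n(e⁻)·F = 1.200 × 96485 = 115800 C.
t = Q/I = 115800 / 35.70 A = 3243 s.

3240 s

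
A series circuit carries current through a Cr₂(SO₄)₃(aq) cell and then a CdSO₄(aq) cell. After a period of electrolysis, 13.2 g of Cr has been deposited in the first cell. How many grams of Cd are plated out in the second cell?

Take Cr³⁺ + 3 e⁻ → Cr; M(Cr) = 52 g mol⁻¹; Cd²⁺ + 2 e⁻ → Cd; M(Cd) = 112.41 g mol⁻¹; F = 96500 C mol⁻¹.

42.8 g

n(Cr) = 13.2 / 52 = 0.2538 mol.
Since Cr³⁺ + 3 e⁻ → Cr, n(e⁻) passed = 3 × 0.2538 = 0.7615 mol.
Cells in series carry the same charge, so the same 0.7615 mol of electrons passes through cell 2.
Cd²⁺ + 2 e⁻ → Cd, so n(Cd) = 0.7615 / 2 = 0.3808 mol.
m(Cd) = 0.3808 × 112.41 = 42.8 g.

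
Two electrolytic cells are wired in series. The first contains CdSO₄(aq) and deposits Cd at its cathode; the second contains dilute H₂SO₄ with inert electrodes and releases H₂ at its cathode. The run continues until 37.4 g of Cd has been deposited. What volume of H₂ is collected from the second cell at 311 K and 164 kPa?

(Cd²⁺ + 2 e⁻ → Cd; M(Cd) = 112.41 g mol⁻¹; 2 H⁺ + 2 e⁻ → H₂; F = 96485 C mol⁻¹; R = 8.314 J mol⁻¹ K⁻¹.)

n(Cd) = 37.4 / 112.41 = 0.3327 mol, so n(e⁻) = 2 × 0.3327 = 0.6654 mol.
The cells are in series, so the same 0.6654 mol of electrons passes through the second cell.
2 H⁺ + 2 e⁻ → H₂ — 2 mol e⁻ per mol H₂, so n(H₂) = 0.6654/2 = 0.3327 mol.
V = nRT/P = (0.3327 × 8.314 × 311) / (164 × 10³) = 0.00525 m³ = 5.25 L.

5.25 L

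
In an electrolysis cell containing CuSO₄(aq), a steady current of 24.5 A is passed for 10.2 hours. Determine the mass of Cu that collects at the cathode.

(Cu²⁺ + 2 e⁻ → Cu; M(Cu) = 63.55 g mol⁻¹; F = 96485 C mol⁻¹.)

Q = I·t = 24.50 A × 36720 s = 899600 C.
n(e⁻) = Q/F = 899600 / 96485 = 9.324 mol.
Cu²⁺ + 2 e⁻ → Cu, so n(Cu) = n(e⁻)/2 = 4.662 mol.
m = n·M = 4.662 × 63.55 = 296 g.

296 g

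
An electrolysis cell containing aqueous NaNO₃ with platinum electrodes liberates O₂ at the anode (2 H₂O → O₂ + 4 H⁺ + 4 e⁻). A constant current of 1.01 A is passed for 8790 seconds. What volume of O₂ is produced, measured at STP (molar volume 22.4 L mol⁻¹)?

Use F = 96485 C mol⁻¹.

Q = I·t = 1.010 A × 8790.0 s = 8878 C.
n(e⁻) = Q/F = 8878 / 96485 = 0.09201 mol.
4 electrons are transferred per O₂ molecule, so n(O₂) = 0.09201 / 4 = 0.02300 mol.
V = n × V_m = 0.02300 × 22.4 = 0.515 L.

0.515 L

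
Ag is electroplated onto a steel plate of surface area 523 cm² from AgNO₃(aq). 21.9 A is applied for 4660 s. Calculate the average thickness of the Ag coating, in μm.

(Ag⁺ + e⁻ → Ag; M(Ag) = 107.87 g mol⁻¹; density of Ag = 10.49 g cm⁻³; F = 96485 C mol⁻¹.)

Q = I·t = 21.90 × 4660.0 = 102100 C; n(e⁻) = 1.058 mol.
n(Ag) = n(e⁻)/1 = 1.058 mol, so m = 1.058 × 107.87 = 114.1 g.
Volume = m/ρ = 114.1 / 10.49 = 10.88 cm³.
Thickness = V/A = 10.88 / 523 = 0.0208 cm = 208 μm.

208 μm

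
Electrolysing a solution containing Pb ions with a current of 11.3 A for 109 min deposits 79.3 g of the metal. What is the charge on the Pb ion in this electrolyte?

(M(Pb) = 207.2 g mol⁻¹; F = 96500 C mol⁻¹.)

+2

Q = I·t = 11.30 A × 6540.0 s = 73900 C, so n(e⁻) = 73900/96500 = 0.7658 mol.
n(Pb) deposited = 79.3 / 207.2 = 0.3827 mol.
Electrons per atom = n(e⁻)/n(Pb) = 0.7658 / 0.3827 = 2.00 ≈ 2, so the ion is Pb²⁺.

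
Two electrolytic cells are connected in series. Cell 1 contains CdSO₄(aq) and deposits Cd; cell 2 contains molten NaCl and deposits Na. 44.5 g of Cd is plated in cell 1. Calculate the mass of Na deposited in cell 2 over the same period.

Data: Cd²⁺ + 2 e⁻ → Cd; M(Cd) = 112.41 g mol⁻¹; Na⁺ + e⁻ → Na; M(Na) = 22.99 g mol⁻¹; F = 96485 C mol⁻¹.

n(Cd) = 44.5 / 112.41 = 0.3959 mol.
Since Cd²⁺ + 2 e⁻ → Cd, n(e⁻) passed = 2 × 0.3959 = 0.7917 mol.
Cells in series carry the same charge, so the same 0.7917 mol of electrons passes through cell 2.
Na⁺ + e⁻ → Na, so n(Na) = 0.7917 / 1 = 0.7917 mol.
m(Na) = 0.7917 × 22.99 = 18.2 g.

18.2 g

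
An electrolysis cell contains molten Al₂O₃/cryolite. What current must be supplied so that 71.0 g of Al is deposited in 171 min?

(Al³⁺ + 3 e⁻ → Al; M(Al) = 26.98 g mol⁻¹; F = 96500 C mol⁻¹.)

n(Al) = 71.0 / 26.98 = 2.632 mol.
n(e⁻) = 3 × 2.632 = 7.895 mol.
Q = n(e⁻)·F = 7.895 × 96500 = 761800 C.
I = Q/t = 761800 / 10260 s = 74.3 A.

74.3 A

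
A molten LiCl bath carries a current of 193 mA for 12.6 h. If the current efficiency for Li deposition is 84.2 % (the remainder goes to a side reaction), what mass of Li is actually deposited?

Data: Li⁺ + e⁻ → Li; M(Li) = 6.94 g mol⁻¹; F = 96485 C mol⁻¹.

Q = I·t = 0.1930 × 45360 = 8754 C.
n(e⁻) = 8754/96485 = 0.09073 mol; theoretically n(Li) = 0.09073/1 = 0.09073 mol, m_theo = 0.6297 g.
At 84.2 % efficiency, m_actual = 0.842 × 0.6297 = 0.530 g.

0.530 g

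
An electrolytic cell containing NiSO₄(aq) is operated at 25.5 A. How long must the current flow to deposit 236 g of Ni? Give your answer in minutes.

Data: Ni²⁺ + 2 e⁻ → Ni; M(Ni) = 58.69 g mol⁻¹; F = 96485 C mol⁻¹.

n(Ni) = m/M = 236 / 58.69 = 4.021 mol.
Each Ni atom requires 2 electrons, so n(e⁻) = 2 × 4.021 = 8.042 mol.
Q = n(e⁻)·F = 8.042 × 96485 = 776000 C.
t = Q/I = 776000 / 25.50 A = 30430 s = 507 min.

507 min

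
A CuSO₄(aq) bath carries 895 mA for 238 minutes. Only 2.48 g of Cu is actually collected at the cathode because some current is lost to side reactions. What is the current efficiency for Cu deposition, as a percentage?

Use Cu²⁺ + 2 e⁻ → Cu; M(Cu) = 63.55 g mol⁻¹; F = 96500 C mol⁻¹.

58.9 %

Q = I·t = 0.8950 × 14280 = 12780 C; n(e⁻) = 12780/96500 = 0.1324 mol.
Theoretical n(Cu) = n(e⁻)/2 = 0.06622 mol, i.e. m_theo = 0.06622 × 63.55 = 4.208 g.
Efficiency = m_actual / m_theo = 2.48 / 4.208 = 58.9 %.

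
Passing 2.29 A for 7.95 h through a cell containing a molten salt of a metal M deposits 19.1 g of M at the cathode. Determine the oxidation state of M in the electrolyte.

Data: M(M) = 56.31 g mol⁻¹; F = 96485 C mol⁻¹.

+2

Q = I·t = 2.290 A × 28620 s = 65540 C, so n(e⁻) = 65540/96485 = 0.6793 mol.
n(M) deposited = 19.1 / 56.31 = 0.3392 mol.
Electrons per atom = n(e⁻)/n(M) = 0.6793 / 0.3392 = 2.00 ≈ 2, so the ion is M²⁺.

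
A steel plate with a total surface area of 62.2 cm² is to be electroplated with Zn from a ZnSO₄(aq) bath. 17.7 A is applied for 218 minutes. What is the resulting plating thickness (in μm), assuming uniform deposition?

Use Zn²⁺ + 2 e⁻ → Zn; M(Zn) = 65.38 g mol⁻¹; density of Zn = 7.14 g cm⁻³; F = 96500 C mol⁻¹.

1770 μm

Q = I·t = 17.70 × 13080 = 231500 C; n(e⁻) = 2.399 mol.
n(Zn) = n(e⁻)/2 = 1.200 mol, so m = 1.200 × 65.38 = 78.43 g.
Volume = m/ρ = 78.43 / 7.14 = 10.98 cm³.
Thickness = V/A = 10.98 / 62.2 = 0.177 cm = 1770 μm.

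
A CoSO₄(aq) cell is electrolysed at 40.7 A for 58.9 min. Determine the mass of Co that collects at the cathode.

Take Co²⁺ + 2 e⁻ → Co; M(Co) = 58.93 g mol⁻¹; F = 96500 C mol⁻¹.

43.9 g

Q = I·t = 40.70 A × 3534.0 s = 143800 C.
n(e⁻) = Q/F = 143800 / 96500 = 1.491 mol.
Co²⁺ + 2 e⁻ → Co, so n(Co) = n(e⁻)/2 = 0.7453 mol.
m = n·M = 0.7453 × 58.93 = 43.9 g.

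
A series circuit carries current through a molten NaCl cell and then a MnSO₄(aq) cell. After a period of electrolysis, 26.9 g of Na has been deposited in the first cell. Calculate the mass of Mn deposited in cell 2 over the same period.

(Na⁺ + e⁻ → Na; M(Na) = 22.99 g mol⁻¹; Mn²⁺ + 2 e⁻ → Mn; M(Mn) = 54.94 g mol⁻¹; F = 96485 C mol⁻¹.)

32.1 g

n(Na) = 26.9 / 22.99 = 1.170 mol.
Since Na⁺ + e⁻ → Na, n(e⁻) passed = 1 × 1.170 = 1.170 mol.
Cells in series carry the same charge, so the same 1.170 mol of electrons passes through cell 2.
Mn²⁺ + 2 e⁻ → Mn, so n(Mn) = 1.170 / 2 = 0.5850 mol.
m(Mn) = 0.5850 × 54.94 = 32.1 g.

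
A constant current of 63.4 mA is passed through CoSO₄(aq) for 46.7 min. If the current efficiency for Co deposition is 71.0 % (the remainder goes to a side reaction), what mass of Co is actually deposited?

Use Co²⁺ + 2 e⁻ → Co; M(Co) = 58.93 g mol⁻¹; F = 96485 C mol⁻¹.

Q = I·t = 0.06340 × 2802.0 = 177.6 C.
n(e⁻) = 177.6/96485 = 0.001841 mol; theoretically n(Co) = 0.001841/2 = 0.0009206 mol, m_theo = 0.05425 g.
At 71.0 % efficiency, m_actual = 0.710 × 0.05425 = 0.0385 g.

0.0385 g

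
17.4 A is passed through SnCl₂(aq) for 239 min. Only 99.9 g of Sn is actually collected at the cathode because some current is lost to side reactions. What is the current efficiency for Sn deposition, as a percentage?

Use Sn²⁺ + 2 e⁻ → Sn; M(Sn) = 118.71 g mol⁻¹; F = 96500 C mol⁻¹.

Q = I·t = 17.40 × 14340 = 249500 C; n(e⁻) = 249500/96500 = 2.586 mol.
Theoretical n(Sn) = n(e⁻)/2 = 1.293 mol, i.e. m_theo = 1.293 × 118.71 = 153.5 g.
Efficiency = m_actual / m_theo = 99.9 / 153.5 = 65.1 %.

65.1 %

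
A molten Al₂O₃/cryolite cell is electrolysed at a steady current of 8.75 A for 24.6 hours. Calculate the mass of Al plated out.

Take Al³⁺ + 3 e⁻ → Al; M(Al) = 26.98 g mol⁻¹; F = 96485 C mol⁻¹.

Q = I·t = 8.750 A × 88560 s = 774900 C.
n(e⁻) = Q/F = 774900 / 96485 = 8.031 mol.
Al³⁺ + 3 e⁻ → Al, so n(Al) = n(e⁻)/3 = 2.677 mol.
m = n·M = 2.677 × 26.98 = 72.2 g.

72.2 g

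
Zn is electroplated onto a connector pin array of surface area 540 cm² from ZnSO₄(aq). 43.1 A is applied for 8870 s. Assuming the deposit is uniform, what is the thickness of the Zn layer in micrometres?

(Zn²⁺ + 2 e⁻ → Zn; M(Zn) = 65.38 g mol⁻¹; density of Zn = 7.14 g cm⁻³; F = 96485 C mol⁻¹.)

336 μm

Q = I·t = 43.10 × 8870.0 = 382300 C; n(e⁻) = 3.962 mol.
n(Zn) = n(e⁻)/2 = 1.981 mol, so m = 1.981 × 65.38 = 129.5 g.
Volume = m/ρ = 129.5 / 7.14 = 18.14 cm³.
Thickness = V/A = 18.14 / 540 = 0.0336 cm = 336 μm.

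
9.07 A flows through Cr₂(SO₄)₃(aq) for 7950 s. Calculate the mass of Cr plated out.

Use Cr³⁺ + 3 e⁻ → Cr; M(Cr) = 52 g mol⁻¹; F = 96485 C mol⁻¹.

Q = I·t = 9.070 A × 7950.0 s = 72110 C.
n(e⁻) = Q/F = 72110 / 96485 = 0.7473 mol.
Cr³⁺ + 3 e⁻ → Cr, so n(Cr) = n(e⁻)/3 = 0.2491 mol.
m = n·M = 0.2491 × 52 = 13.0 g.

13.0 g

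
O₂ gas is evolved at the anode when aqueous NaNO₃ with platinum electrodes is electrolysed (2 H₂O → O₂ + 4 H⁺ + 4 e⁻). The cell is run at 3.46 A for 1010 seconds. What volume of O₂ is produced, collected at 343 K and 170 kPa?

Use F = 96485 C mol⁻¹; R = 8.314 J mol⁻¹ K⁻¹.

0.152 L

Q = I·t = 3.460 A × 1010.0 s = 3495 C.
n(e⁻) = Q/F = 3495 / 96485 = 0.03622 mol.
4 electrons are transferred per O₂ molecule, so n(O₂) = 0.03622 / 4 = 0.009055 mol.
V = nRT/P = (0.009055 × 8.314 × 343) / (170 × 10³ Pa) = 1.52 × 10⁻⁴ m³ = 0.152 L.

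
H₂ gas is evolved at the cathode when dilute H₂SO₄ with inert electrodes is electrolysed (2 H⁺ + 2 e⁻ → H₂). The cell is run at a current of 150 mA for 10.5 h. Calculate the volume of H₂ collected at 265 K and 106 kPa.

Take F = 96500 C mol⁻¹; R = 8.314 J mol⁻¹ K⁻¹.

0.611 L

Q = I·t = 0.1500 A × 37800 s = 5670 C.
n(e⁻) = Q/F = 5670 / 96500 = 0.05876 mol.
2 electrons are transferred per H₂ molecule, so n(H₂) = 0.05876 / 2 = 0.02938 mol.
V = nRT/P = (0.02938 × 8.314 × 265) / (106 × 10³ Pa) = 6.11 × 10⁻⁴ m³ = 0.611 L.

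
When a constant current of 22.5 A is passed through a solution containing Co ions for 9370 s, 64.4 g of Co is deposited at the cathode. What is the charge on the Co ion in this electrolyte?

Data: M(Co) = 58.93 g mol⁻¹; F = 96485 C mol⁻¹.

Q = I·t = 22.50 A × 9370.0 s = 210800 C, so n(e⁻) = 210800/96485 = 2.185 mol.
n(Co) deposited = 64.4 / 58.93 = 1.093 mol.
Electrons per atom = n(e⁻)/n(Co) = 2.185 / 1.093 = 2.00 ≈ 2, so the ion is Co²⁺.

+2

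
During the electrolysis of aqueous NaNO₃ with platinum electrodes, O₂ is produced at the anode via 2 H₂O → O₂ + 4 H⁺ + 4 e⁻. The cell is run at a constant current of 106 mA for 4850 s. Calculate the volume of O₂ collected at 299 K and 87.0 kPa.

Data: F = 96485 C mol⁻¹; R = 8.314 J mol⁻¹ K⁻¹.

Q = I·t = 0.1060 A × 4850.0 s = 514.1 C.
n(e⁻) = Q/F = 514.1 / 96485 = 0.005328 mol.
4 electrons are transferred per O₂ molecule, so n(O₂) = 0.005328 / 4 = 0.001332 mol.
V = nRT/P = (0.001332 × 8.314 × 299) / (87.0 × 10³ Pa) = 3.81 × 10⁻⁵ m³ = 0.0381 L.

0.0381 L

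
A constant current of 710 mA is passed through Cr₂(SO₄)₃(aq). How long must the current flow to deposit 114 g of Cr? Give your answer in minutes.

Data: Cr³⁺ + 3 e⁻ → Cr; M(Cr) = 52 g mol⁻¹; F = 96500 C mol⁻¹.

n(Cr) = m/M = 114 / 52 = 2.192 mol.
Each Cr atom requires 3 electrons, so n(e⁻) = 3 × 2.192 = 6.577 mol.
Q = n(e⁻)·F = 6.577 × 96500 = 634700 C.
t = Q/I = 634700 / 0.7100 A = 893900 s = 14900 min.

14900 min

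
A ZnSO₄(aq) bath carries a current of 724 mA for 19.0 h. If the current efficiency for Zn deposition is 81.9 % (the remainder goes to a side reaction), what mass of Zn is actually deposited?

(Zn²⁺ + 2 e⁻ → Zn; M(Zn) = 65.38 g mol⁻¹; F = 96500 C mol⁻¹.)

13.7 g

Q = I·t = 0.7240 × 68400 = 49520 C.
n(e⁻) = 49520/96500 = 0.5132 mol; theoretically n(Zn) = 0.5132/2 = 0.2566 mol, m_theo = 16.78 g.
At 81.9 % efficiency, m_actual = 0.819 × 16.78 = 13.7 g.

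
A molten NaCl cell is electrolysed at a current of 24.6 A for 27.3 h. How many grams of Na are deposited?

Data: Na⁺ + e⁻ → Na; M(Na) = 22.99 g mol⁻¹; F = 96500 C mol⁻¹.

Q = I·t = 24.60 A × 98280 s = 2418000 C.
n(e⁻) = Q/F = 2418000 / 96500 = 25.05 mol.
Na⁺ + e⁻ → Na, so n(Na) = n(e⁻)/1 = 25.05 mol.
m = n·M = 25.05 × 22.99 = 576 g.

576 g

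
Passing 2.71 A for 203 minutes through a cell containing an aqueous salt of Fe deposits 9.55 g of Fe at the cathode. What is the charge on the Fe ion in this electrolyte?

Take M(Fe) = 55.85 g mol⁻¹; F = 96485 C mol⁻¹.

+2

Q = I·t = 2.710 A × 12180 s = 33010 C, so n(e⁻) = 33010/96485 = 0.3421 mol.
n(Fe) deposited = 9.55 / 55.85 = 0.1710 mol.
Electrons per atom = n(e⁻)/n(Fe) = 0.3421 / 0.1710 = 2.00 ≈ 2, so the ion is Fe²⁺.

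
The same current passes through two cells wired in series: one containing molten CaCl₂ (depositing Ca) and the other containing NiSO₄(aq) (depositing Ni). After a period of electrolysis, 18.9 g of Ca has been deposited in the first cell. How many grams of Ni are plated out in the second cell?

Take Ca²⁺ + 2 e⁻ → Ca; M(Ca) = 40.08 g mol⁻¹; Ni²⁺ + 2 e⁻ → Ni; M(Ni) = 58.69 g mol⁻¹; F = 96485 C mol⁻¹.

n(Ca) = 18.9 / 40.08 = 0.4716 mol.
Since Ca²⁺ + 2 e⁻ → Ca, n(e⁻) passed = 2 × 0.4716 = 0.9431 mol.
Cells in series carry the same charge, so the same 0.9431 mol of electrons passes through cell 2.
Ni²⁺ + 2 e⁻ → Ni, so n(Ni) = 0.9431 / 2 = 0.4716 mol.
m(Ni) = 0.4716 × 58.69 = 27.7 g.

27.7 g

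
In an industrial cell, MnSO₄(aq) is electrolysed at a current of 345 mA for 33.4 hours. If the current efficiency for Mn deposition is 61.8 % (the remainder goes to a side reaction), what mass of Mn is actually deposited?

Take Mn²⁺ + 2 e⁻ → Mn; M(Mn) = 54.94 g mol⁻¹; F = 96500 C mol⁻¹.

Q = I·t = 0.3450 × 120240 = 41480 C.
n(e⁻) = 41480/96500 = 0.4299 mol; theoretically n(Mn) = 0.4299/2 = 0.2149 mol, m_theo = 11.81 g.
At 61.8 % efficiency, m_actual = 0.618 × 11.81 = 7.30 g.

7.30 g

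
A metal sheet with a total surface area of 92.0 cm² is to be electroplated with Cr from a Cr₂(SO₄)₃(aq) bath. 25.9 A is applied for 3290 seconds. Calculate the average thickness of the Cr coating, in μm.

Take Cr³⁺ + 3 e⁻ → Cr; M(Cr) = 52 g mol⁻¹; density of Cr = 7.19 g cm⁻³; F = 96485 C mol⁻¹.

231 μm

Q = I·t = 25.90 × 3290.0 = 85210 C; n(e⁻) = 0.8832 mol.
n(Cr) = n(e⁻)/3 = 0.2944 mol, so m = 0.2944 × 52 = 15.31 g.
Volume = m/ρ = 15.31 / 7.19 = 2.129 cm³.
Thickness = V/A = 2.129 / 92.0 = 0.0231 cm = 231 μm.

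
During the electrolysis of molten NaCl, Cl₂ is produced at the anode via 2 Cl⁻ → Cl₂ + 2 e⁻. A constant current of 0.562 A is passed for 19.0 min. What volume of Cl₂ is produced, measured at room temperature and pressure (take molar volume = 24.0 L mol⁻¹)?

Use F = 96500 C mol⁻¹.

Q = I·t = 0.5620 A × 1140.0 s = 640.7 C.
n(e⁻) = Q/F = 640.7 / 96500 = 0.006639 mol.
2 electrons are transferred per Cl₂ molecule, so n(Cl₂) = 0.006639 / 2 = 0.003320 mol.
V = n × V_m = 0.003320 × 24.0 = 0.0797 L.

0.0797 L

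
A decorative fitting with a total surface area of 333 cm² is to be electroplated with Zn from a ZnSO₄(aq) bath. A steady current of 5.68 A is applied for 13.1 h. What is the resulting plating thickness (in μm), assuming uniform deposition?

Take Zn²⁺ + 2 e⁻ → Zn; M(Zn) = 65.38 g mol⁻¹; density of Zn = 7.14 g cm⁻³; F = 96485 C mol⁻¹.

Q = I·t = 5.680 × 47160 = 267900 C; n(e⁻) = 2.776 mol.
n(Zn) = n(e⁻)/2 = 1.388 mol, so m = 1.388 × 65.38 = 90.76 g.
Volume = m/ρ = 90.76 / 7.14 = 12.71 cm³.
Thickness = V/A = 12.71 / 333 = 0.0382 cm = 382 μm.

382 μm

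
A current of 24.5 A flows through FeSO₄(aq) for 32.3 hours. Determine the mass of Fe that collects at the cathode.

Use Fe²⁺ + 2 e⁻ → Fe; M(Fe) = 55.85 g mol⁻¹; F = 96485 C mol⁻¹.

825 g

Q = I·t = 24.50 A × 116280 s = 2849000 C.
n(e⁻) = Q/F = 2849000 / 96485 = 29.53 mol.
Fe²⁺ + 2 e⁻ → Fe, so n(Fe) = n(e⁻)/2 = 14.76 mol.
m = n·M = 14.76 × 55.85 = 825 g.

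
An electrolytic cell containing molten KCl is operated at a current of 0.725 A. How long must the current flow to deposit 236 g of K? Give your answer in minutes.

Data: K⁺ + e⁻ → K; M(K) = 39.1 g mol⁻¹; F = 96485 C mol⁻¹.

n(K) = m/M = 236 / 39.1 = 6.036 mol.
Each K atom requires 1 electron, so n(e⁻) = 1 × 6.036 = 6.036 mol.
Q = n(e⁻)·F = 6.036 × 96485 = 582400 C.
t = Q/I = 582400 / 0.7250 A = 803300 s = 13400 min.

13400 min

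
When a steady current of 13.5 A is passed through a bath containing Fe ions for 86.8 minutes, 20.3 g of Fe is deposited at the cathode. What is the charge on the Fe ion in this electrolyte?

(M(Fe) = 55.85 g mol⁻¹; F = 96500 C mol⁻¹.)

+2

Q = I·t = 13.50 A × 5208.0 s = 70310 C, so n(e⁻) = 70310/96500 = 0.7286 mol.
n(Fe) deposited = 20.3 / 55.85 = 0.3635 mol.
Electrons per atom = n(e⁻)/n(Fe) = 0.7286 / 0.3635 = 2.00 ≈ 2, so the ion is Fe²⁺.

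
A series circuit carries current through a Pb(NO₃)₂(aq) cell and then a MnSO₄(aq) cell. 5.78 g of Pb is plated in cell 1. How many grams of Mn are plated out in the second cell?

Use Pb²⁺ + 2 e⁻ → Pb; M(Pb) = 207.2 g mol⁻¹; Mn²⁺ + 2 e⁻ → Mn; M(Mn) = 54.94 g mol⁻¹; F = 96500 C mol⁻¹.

n(Pb) = 5.78 / 207.2 = 0.02790 mol.
Since Pb²⁺ + 2 e⁻ → Pb, n(e⁻) passed = 2 × 0.02790 = 0.05579 mol.
Cells in series carry the same charge, so the same 0.05579 mol of electrons passes through cell 2.
Mn²⁺ + 2 e⁻ → Mn, so n(Mn) = 0.05579 / 2 = 0.02790 mol.
m(Mn) = 0.02790 × 54.94 = 1.53 g.

1.53 g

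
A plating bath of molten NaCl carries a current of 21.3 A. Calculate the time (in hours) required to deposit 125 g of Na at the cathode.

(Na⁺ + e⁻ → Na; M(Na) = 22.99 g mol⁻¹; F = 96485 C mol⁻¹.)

n(Na) = m/M = 125 / 22.99 = 5.437 mol.
Each Na atom requires 1 electron, so n(e⁻) = 1 × 5.437 = 5.437 mol.
Q = n(e⁻)·F = 5.437 × 96485 = 524600 C.
t = Q/I = 524600 / 21.30 A = 24630 s = 6.84 h.

6.84 h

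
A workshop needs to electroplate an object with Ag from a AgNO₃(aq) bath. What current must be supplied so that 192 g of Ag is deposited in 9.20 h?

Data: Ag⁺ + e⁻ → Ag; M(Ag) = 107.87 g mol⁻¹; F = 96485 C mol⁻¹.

n(Ag) = 192 / 107.87 = 1.780 mol.
n(e⁻) = 1 × 1.780 = 1.780 mol.
Q = n(e⁻)·F = 1.780 × 96485 = 171700 C.
I = Q/t = 171700 / 33120 s = 5.19 A.

5.19 A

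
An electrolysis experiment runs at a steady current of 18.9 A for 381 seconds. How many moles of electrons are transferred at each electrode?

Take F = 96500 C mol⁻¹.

0.0746 mol

Q = I·t = 18.90 A × 381.00 s = 7201 C.
n(e⁻) = Q/F = 7201 / 96500 = 0.0746 mol.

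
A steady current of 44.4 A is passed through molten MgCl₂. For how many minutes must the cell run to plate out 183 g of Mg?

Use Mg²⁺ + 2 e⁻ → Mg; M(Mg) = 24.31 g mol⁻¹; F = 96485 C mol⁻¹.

n(Mg) = m/M = 183 / 24.31 = 7.528 mol.
Each Mg atom requires 2 electrons, so n(e⁻) = 2 × 7.528 = 15.06 mol.
Q = n(e⁻)·F = 15.06 × 96485 = 1453000 C.
t = Q/I = 1453000 / 44.40 A = 32720 s = 545 min.

545 min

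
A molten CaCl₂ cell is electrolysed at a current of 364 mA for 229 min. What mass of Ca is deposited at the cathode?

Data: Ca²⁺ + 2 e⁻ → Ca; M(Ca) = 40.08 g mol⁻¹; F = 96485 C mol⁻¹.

1.04 g

Q = I·t = 0.3640 A × 13740 s = 5001 C.
n(e⁻) = Q/F = 5001 / 96485 = 0.05184 mol.
Ca²⁺ + 2 e⁻ → Ca, so n(Ca) = n(e⁻)/2 = 0.02592 mol.
m = n·M = 0.02592 × 40.08 = 1.04 g.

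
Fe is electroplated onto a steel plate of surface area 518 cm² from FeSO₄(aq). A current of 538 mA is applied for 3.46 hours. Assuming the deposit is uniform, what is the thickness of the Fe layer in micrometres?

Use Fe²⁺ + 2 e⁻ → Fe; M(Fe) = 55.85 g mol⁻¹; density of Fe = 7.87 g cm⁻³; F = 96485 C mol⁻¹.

Q = I·t = 0.5380 × 12456 = 6701 C; n(e⁻) = 0.06945 mol.
n(Fe) = n(e⁻)/2 = 0.03473 mol, so m = 0.03473 × 55.85 = 1.940 g.
Volume = m/ρ = 1.940 / 7.87 = 0.2464 cm³.
Thickness = V/A = 0.2464 / 518 = 4.76 × 10⁻⁴ cm = 4.76 μm.

4.76 μm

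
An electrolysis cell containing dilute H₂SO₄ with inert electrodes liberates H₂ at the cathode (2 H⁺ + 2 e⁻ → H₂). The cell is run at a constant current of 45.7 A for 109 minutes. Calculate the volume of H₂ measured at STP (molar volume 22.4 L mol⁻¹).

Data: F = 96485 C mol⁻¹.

Q = I·t = 45.70 A × 6540.0 s = 298900 C.
n(e⁻) = Q/F = 298900 / 96485 = 3.098 mol.
2 electrons are transferred per H₂ molecule, so n(H₂) = 3.098 / 2 = 1.549 mol.
V = n × V_m = 1.549 × 22.4 = 34.7 L.

34.7 L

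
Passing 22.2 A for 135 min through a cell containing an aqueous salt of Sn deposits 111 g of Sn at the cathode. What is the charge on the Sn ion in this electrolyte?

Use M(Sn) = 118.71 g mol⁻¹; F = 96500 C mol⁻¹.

+2

Q = I·t = 22.20 A × 8100.0 s = 179800 C, so n(e⁻) = 179800/96500 = 1.863 mol.
n(Sn) deposited = 111 / 118.71 = 0.9351 mol.
Electrons per atom = n(e⁻)/n(Sn) = 1.863 / 0.9351 = 1.99 ≈ 2, so the ion is Sn²⁺.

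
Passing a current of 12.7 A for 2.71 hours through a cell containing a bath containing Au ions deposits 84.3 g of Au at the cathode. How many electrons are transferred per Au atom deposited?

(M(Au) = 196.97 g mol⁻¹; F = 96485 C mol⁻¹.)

Q = I·t = 12.70 A × 9756.0 s = 123900 C, so n(e⁻) = 123900/96485 = 1.284 mol.
n(Au) deposited = 84.3 / 196.97 = 0.4280 mol.
Electrons per atom = n(e⁻)/n(Au) = 1.284 / 0.4280 = 3.00 ≈ 3, so the ion is Au³⁺.

3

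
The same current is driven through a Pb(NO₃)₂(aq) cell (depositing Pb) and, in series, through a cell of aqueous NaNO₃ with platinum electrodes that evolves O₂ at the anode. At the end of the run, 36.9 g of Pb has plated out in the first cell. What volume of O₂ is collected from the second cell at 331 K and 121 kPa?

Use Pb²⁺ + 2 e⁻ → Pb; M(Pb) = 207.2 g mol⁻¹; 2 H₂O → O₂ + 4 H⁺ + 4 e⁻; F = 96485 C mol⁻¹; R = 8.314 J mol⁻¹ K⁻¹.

2.03 L

n(Pb) = 36.9 / 207.2 = 0.1781 mol, so n(e⁻) = 2 × 0.1781 = 0.3562 mol.
The cells are in series, so the same 0.3562 mol of electrons passes through the second cell.
2 H₂O → O₂ + 4 H⁺ + 4 e⁻ — 4 mol e⁻ per mol O₂, so n(O₂) = 0.3562/4 = 0.08904 mol.
V = nRT/P = (0.08904 × 8.314 × 331) / (121 × 10³) = 0.00203 m³ = 2.03 L.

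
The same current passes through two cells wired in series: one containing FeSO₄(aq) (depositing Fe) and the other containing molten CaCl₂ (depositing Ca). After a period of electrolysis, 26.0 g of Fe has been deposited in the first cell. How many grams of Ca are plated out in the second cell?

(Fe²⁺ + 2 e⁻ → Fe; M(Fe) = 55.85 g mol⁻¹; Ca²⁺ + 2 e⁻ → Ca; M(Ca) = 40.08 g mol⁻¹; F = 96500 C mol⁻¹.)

n(Fe) = 26.0 / 55.85 = 0.4655 mol.
Since Fe²⁺ + 2 e⁻ → Fe, n(e⁻) passed = 2 × 0.4655 = 0.9311 mol.
Cells in series carry the same charge, so the same 0.9311 mol of electrons passes through cell 2.
Ca²⁺ + 2 e⁻ → Ca, so n(Ca) = 0.9311 / 2 = 0.4655 mol.
m(Ca) = 0.4655 × 40.08 = 18.7 g.

18.7 g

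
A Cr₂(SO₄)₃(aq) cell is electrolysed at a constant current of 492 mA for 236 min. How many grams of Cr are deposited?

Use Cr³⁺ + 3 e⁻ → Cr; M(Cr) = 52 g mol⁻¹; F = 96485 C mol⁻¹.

Q = I·t = 0.4920 A × 14160 s = 6967 C.
n(e⁻) = Q/F = 6967 / 96485 = 0.07221 mol.
Cr³⁺ + 3 e⁻ → Cr, so n(Cr) = n(e⁻)/3 = 0.02407 mol.
m = n·M = 0.02407 × 52 = 1.25 g.

1.25 g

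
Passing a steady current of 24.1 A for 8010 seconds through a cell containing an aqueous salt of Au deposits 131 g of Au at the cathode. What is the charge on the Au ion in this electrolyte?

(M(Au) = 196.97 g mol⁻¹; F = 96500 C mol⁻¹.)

+3

Q = I·t = 24.10 A × 8010.0 s = 193000 C, so n(e⁻) = 193000/96500 = 2.000 mol.
n(Au) deposited = 131 / 196.97 = 0.6651 mol.
Electrons per atom = n(e⁻)/n(Au) = 2.000 / 0.6651 = 3.01 ≈ 3, so the ion is Au³⁺.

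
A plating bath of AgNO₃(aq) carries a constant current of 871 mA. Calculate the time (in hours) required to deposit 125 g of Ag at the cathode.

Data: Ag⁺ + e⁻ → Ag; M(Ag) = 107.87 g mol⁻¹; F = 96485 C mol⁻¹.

n(Ag) = m/M = 125 / 107.87 = 1.159 mol.
Each Ag atom requires 1 electron, so n(e⁻) = 1 × 1.159 = 1.159 mol.
Q = n(e⁻)·F = 1.159 × 96485 = 111800 C.
t = Q/I = 111800 / 0.8710 A = 128400 s = 35.7 h.

35.7 h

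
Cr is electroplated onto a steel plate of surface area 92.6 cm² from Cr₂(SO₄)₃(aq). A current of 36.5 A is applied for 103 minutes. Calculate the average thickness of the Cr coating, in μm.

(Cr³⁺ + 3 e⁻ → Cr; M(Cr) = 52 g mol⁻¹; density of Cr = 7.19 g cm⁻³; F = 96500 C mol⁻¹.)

609 μm

Q = I·t = 36.50 × 6180.0 = 225600 C; n(e⁻) = 2.338 mol.
n(Cr) = n(e⁻)/3 = 0.7792 mol, so m = 0.7792 × 52 = 40.52 g.
Volume = m/ρ = 40.52 / 7.19 = 5.635 cm³.
Thickness = V/A = 5.635 / 92.6 = 0.0609 cm = 609 μm.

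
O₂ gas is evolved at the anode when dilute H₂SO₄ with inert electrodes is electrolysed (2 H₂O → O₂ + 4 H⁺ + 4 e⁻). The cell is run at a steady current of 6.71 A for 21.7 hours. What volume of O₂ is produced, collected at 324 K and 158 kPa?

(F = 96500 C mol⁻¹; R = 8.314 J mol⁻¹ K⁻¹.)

Q = I·t = 6.710 A × 78120 s = 524200 C.
n(e⁻) = Q/F = 524200 / 96500 = 5.432 mol.
4 electrons are transferred per O₂ molecule, so n(O₂) = 5.432 / 4 = 1.358 mol.
V = nRT/P = (1.358 × 8.314 × 324) / (158 × 10³ Pa) = 0.0232 m³ = 23.2 L.

23.2 L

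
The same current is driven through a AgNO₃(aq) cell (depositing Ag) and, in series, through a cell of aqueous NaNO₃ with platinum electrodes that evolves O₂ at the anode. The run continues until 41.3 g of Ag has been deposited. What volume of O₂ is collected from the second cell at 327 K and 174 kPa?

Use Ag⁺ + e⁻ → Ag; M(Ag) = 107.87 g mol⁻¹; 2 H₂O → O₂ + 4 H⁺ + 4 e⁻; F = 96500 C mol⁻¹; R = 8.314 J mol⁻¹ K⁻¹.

1.50 L

n(Ag) = 41.3 / 107.87 = 0.3829 mol, so n(e⁻) = 1 × 0.3829 = 0.3829 mol.
The cells are in series, so the same 0.3829 mol of electrons passes through the second cell.
2 H₂O → O₂ + 4 H⁺ + 4 e⁻ — 4 mol e⁻ per mol O₂, so n(O₂) = 0.3829/4 = 0.09572 mol.
V = nRT/P = (0.09572 × 8.314 × 327) / (174 × 10³) = 0.00150 m³ = 1.50 L.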